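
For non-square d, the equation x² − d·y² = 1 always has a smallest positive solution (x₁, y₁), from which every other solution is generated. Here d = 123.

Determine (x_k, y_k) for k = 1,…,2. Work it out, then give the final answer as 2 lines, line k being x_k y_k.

122 11
29767 2684

√123 = [11; 11,22, …], period ℓ=2 (even) → k=1
step 0: (11, 1)  from 11·(1,0) + (0,1)
step 1: (122, 11)  from 11·(11,1) + (1,0)
fundamental: x₁=122, y₁=11  (since 14884 − 123·121 = 1)
k=2:  x_2 = 122·122+123·11·11 = 29767,  y_2 = 122·11+11·122 = 2684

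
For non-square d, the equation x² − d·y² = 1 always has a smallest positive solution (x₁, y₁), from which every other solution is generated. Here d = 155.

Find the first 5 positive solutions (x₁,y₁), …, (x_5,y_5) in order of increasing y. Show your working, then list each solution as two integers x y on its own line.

√155 = [12; 2,4,2,24, …], period ℓ=4 (even) → k=3
k=0  a_k=12  p_k/q_k = 12/1
…
k=2  a_k=4  p_k/q_k = 112/9
k=3  a_k=2  p_k/q_k = 249/20
fundamental: x₁=249, y₁=20  (since 62001 − 155·400 = 1)
(x_2, y_2) = (249·249 + 155·20·20, 249·20 + 20·249) = (124001, 9960)
(x_3, y_3) = (249·124001 + 155·20·9960, 249·9960 + 20·124001) = (61752249, 4960060)
(x_4, y_4) = (249·61752249 + 155·20·4960060, 249·4960060 + 20·61752249) = (30752496001, 2470099920)
(x_5, y_5) = (249·30752496001 + 155·20·2470099920, 249·2470099920 + 20·30752496001) = (15314681256249, 1230104800100)

249 20
124001 9960
61752249 4960060
30752496001 2470099920
15314681256249 1230104800100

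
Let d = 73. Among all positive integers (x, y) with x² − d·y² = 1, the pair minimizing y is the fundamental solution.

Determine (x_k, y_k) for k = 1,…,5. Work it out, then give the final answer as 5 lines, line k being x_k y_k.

√73 = [8; 1,1,5,5,1,1,16, …], period ℓ=7 (odd) → k=13
step 0: (8, 1)  from 8·(1,0) + (0,1)
…
step 2: (17, 2)  from 1·(9,1) + (8,1)
…
step 4: (487, 57)  from 5·(94,11) + (17,2)
…
step 7: (17669, 2068)  from 16·(1068,125) + (581,68)
step 8: (18737, 2193)  from 1·(17669,2068) + (1068,125)
…
step 10: (200767, 23498)  from 5·(36406,4261) + (18737,2193)
…
step 12: (1241008, 145249)  from 1·(1040241,121751) + (200767,23498)
step 13: (2281249, 267000)  from 1·(1241008,145249) + (1040241,121751)
→ (2281249, 267000).  Check: 2281249²=5204097000001, 73·267000²=5204097000000, difference 1.
(2281249+267000√73)^2 = 10408194000001 + 1218186966000√73
(2281249+267000√73)^3 = 47487364308614281249 + 5557975596000801000√73
(2281249+267000√73)^4 = 216661004683313632776000001 + 25358252540801244373932000√73
(2281249+267000√73)^5 = 988515400545561595548925838281249 + 115696976500895037877980001335000√73

2281249 267000
10408194000001 1218186966000
47487364308614281249 5557975596000801000
216661004683313632776000001 25358252540801244373932000
988515400545561595548925838281249 115696976500895037877980001335000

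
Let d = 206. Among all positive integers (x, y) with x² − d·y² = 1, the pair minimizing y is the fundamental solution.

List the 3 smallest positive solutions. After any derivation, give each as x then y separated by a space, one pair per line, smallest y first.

[14; 2,1,5,14,5,1,2,28] for √206; ℓ=8 ⇒ convergent index 7
a_0=14:  p_0=14·1+0=14,  q_0=14·0+1=1
…
a_4=14:  p_4=14·244+43=3459,  q_4=14·17+3=241
a_5=5:  p_5=5·3459+244=17539,  q_5=5·241+17=1222
a_6=1:  p_6=1·17539+3459=20998,  q_6=1·1222+241=1463
a_7=2:  p_7=2·20998+17539=59535,  q_7=2·1463+1222=4148
fundamental: x₁=59535, y₁=4148  (since 3544416225 − 206·17205904 = 1)
(59535+4148√206)^2 = 7088832449 + 493902360√206
(59535+4148√206)^3 = 844067279642895 + 58808954001052√206

59535 4148
7088832449 493902360
844067279642895 58808954001052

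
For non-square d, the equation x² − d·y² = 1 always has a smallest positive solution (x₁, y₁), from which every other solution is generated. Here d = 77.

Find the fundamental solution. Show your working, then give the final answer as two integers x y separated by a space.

351 40

√77 → a₀=8, period (1,3,2,3,1,16); ℓ=6 even so k=5
a_0=8:  p_0=8·1+0=8,  q_0=8·0+1=1
a_1=1:  p_1=1·8+1=9,  q_1=1·1+0=1
…
a_3=2:  p_3=2·35+9=79,  q_3=2·4+1=9
a_4=3:  p_4=3·79+35=272,  q_4=3·9+4=31
a_5=1:  p_5=1·272+79=351,  q_5=1·31+9=40
fundamental: x₁=351, y₁=40  (since 123201 − 77·1600 = 1)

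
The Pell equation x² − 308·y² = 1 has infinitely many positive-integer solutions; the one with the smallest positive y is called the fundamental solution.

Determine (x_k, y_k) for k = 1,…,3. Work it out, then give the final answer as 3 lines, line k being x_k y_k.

d=308: √d = [17; 1,1,4,1,1,34] (ℓ=6, even), read p_5/q_5
a_0=17:  p_0=17·1+0=17,  q_0=17·0+1=1
a_1=1:  p_1=1·17+1=18,  q_1=1·1+0=1
a_2=1:  p_2=1·18+17=35,  q_2=1·1+1=2
a_3=4:  p_3=4·35+18=158,  q_3=4·2+1=9
a_4=1:  p_4=1·158+35=193,  q_4=1·9+2=11
a_5=1:  p_5=1·193+158=351,  q_5=1·11+9=20
fundamental: x₁=351, y₁=20  (since 123201 − 308·400 = 1)
n=2: (351,20)∘(351,20) = (351·351+308·20·20, 351·20+20·351) = (246401,14040)
n=3: (246401,14040)∘(351,20) = (351·246401+308·20·14040, 351·14040+20·246401) = (172973151,9856060)

351 20
246401 14040
172973151 9856060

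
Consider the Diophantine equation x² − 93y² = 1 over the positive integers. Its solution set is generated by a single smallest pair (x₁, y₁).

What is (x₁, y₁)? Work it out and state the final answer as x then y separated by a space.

12151 1260

d=93: √d = [9; 1,1,1,4,6,4,1,1,1,18] (ℓ=10, even), read p_9/q_9
i=0: a=9 ⇒ p=9, q=1
…
i=2: a=1 ⇒ p=19, q=2
…
i=4: a=4 ⇒ p=135, q=14
…
i=8: a=1 ⇒ p=7821, q=811
i=9: a=1 ⇒ p=12151, q=1260
→ (12151, 1260).  Check: 12151²=147646801, 93·1260²=147646800, difference 1.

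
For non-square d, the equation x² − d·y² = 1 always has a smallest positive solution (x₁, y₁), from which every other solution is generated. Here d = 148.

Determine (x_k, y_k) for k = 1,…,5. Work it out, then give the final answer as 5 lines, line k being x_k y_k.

73 6
10657 876
1555849 127890
227143297 18671064
33161365513 2725847454

d=148: √d = [12; 6,24] (ℓ=2, even), read p_1/q_1
k=0  a_k=12  p_k/q_k = 12/1
k=1  a_k=6  p_k/q_k = 73/6
fundamental: x₁=73, y₁=6  (since 5329 − 148·36 = 1)
(x_2, y_2) = (73·73 + 148·6·6, 73·6 + 6·73) = (10657, 876)
(x_3, y_3) = (73·10657 + 148·6·876, 73·876 + 6·10657) = (1555849, 127890)
(x_4, y_4) = (73·1555849 + 148·6·127890, 73·127890 + 6·1555849) = (227143297, 18671064)
(x_5, y_5) = (73·227143297 + 148·6·18671064, 73·18671064 + 6·227143297) = (33161365513, 2725847454)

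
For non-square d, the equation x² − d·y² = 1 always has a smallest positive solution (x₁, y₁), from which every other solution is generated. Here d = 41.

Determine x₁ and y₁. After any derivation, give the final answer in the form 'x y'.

[6; 2,2,12] for √41; ℓ=3 ⇒ convergent index 5
k=0  a_k=6  p_k/q_k = 6/1
k=1  a_k=2  p_k/q_k = 13/2
…
k=3  a_k=12  p_k/q_k = 397/62
k=4  a_k=2  p_k/q_k = 826/129
k=5  a_k=2  p_k/q_k = 2049/320
→ (2049, 320).  Check: 2049²=4198401, 41·320²=4198400, difference 1.

2049 320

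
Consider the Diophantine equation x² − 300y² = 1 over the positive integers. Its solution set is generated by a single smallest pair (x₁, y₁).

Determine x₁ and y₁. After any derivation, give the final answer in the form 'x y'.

√300 → a₀=17, period (3,8,3,34); ℓ=4 even so k=3
a_0=17:  p_0=17·1+0=17,  q_0=17·0+1=1
…
a_2=8:  p_2=8·52+17=433,  q_2=8·3+1=25
a_3=3:  p_3=3·433+52=1351,  q_3=3·25+3=78
→ (1351, 78).  Check: 1351²=1825201, 300·78²=1825200, difference 1.

1351 78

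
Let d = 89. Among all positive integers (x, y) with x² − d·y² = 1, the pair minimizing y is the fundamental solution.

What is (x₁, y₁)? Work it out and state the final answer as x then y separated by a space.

d=89: √d = [9; 2,3,3,2,18] (ℓ=5, odd), read p_9/q_9
a_0=9:  p_0=9·1+0=9,  q_0=9·0+1=1
a_1=2:  p_1=2·9+1=19,  q_1=2·1+0=2
…
a_3=3:  p_3=3·66+19=217,  q_3=3·7+2=23
…
a_5=18:  p_5=18·500+217=9217,  q_5=18·53+23=977
…
a_8=3:  p_8=3·66019+18934=216991,  q_8=3·6998+2007=23001
a_9=2:  p_9=2·216991+66019=500001,  q_9=2·23001+6998=53000
→ (500001, 53000).  Check: 500001²=250001000001, 89·53000²=250001000000, difference 1.

500001 53000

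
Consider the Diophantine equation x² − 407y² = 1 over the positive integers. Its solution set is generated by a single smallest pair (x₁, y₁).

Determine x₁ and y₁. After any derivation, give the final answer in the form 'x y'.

d=407: √d = [20; 5,1,2,1,5,40] (ℓ=6, even), read p_5/q_5
k=0  a_k=20  p_k/q_k = 20/1
k=1  a_k=5  p_k/q_k = 101/5
k=2  a_k=1  p_k/q_k = 121/6
…
k=4  a_k=1  p_k/q_k = 464/23
k=5  a_k=5  p_k/q_k = 2663/132
→ (2663, 132).  Check: 2663²=7091569, 407·132²=7091568, difference 1.

2663 132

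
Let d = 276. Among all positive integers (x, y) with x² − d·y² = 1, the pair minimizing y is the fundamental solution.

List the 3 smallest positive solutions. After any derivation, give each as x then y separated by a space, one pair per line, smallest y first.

[16; 1,1,1,1,2,2,2,1,1,1,1,32] for √276; ℓ=12 ⇒ convergent index 11
k=0  a_k=16  p_k/q_k = 16/1
k=1  a_k=1  p_k/q_k = 17/1
…
k=3  a_k=1  p_k/q_k = 50/3
k=4  a_k=1  p_k/q_k = 83/5
k=5  a_k=2  p_k/q_k = 216/13
k=6  a_k=2  p_k/q_k = 515/31
…
k=8  a_k=1  p_k/q_k = 1761/106
k=9  a_k=1  p_k/q_k = 3007/181
k=10  a_k=1  p_k/q_k = 4768/287
k=11  a_k=1  p_k/q_k = 7775/468
fundamental: x₁=7775, y₁=468  (since 60450625 − 276·219024 = 1)
(7775+468√276)^2 = 120901249 + 7277400√276
(7775+468√276)^3 = 1880014414175 + 113163569532√276

7775 468
120901249 7277400
1880014414175 113163569532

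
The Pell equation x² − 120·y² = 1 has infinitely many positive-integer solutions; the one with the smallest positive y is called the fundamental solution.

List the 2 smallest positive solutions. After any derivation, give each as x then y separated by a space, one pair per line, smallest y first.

[10; 1,20] for √120; ℓ=2 ⇒ convergent index 1
step 0: (10, 1)  from 10·(1,0) + (0,1)
step 1: (11, 1)  from 1·(10,1) + (1,0)
→ (11, 1).  Check: 11²=121, 120·1²=120, difference 1.
(x_2, y_2) = (11·11 + 120·1·1, 11·1 + 1·11) = (241, 22)

11 1
241 22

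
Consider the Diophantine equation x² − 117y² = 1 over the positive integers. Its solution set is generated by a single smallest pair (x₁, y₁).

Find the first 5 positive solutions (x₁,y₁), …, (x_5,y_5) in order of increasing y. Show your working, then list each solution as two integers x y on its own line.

649 60
842401 77880
1093435849 101088180
1419278889601 131212379760
1842222905266249 170313567840300

d=117: √d = [10; 1,4,2,4,1,20] (ℓ=6, even), read p_5/q_5
k=0  a_k=10  p_k/q_k = 10/1
k=1  a_k=1  p_k/q_k = 11/1
k=2  a_k=4  p_k/q_k = 54/5
k=3  a_k=2  p_k/q_k = 119/11
k=4  a_k=4  p_k/q_k = 530/49
k=5  a_k=1  p_k/q_k = 649/60
fundamental: x₁=649, y₁=60  (since 421201 − 117·3600 = 1)
n=2: (649,60)∘(649,60) = (649·649+117·60·60, 649·60+60·649) = (842401,77880)
n=3: (842401,77880)∘(649,60) = (649·842401+117·60·77880, 649·77880+60·842401) = (1093435849,101088180)
n=4: (1093435849,101088180)∘(649,60) = (649·1093435849+117·60·101088180, 649·101088180+60·1093435849) = (1419278889601,131212379760)
n=5: (1419278889601,131212379760)∘(649,60) = (649·1419278889601+117·60·131212379760, 649·131212379760+60·1419278889601) = (1842222905266249,170313567840300)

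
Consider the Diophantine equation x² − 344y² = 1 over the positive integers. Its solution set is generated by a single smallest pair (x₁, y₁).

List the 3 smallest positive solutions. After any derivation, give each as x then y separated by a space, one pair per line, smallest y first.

d=344: √d = [18; 1,1,4,1,3,1,4,1,1,36] (ℓ=10, even), read p_9/q_9
k=0  a_k=18  p_k/q_k = 18/1
k=1  a_k=1  p_k/q_k = 19/1
k=2  a_k=1  p_k/q_k = 37/2
…
k=4  a_k=1  p_k/q_k = 204/11
k=5  a_k=3  p_k/q_k = 779/42
…
k=8  a_k=1  p_k/q_k = 5694/307
k=9  a_k=1  p_k/q_k = 10405/561
(x₁, y₁) = (10405, 561);  10405² − 344·561² = 1 ✓
(x_2, y_2) = (10405·10405 + 344·561·561, 10405·561 + 561·10405) = (216528049, 11674410)
(x_3, y_3) = (10405·216528049 + 344·561·11674410, 10405·11674410 + 561·216528049) = (4505948689285, 242944471539)

10405 561
216528049 11674410
4505948689285 242944471539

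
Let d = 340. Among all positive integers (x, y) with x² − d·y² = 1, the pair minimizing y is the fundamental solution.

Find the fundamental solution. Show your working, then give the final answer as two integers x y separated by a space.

d=340: √d = [18; 2,3,1,1,1,…,3,2,36] (ℓ=14, even), read p_13/q_13
i=0: a=18 ⇒ p=18, q=1
…
i=3: a=1 ⇒ p=166, q=9
…
i=10: a=1 ⇒ p=21039, q=1141
…
i=12: a=3 ⇒ p=125478, q=6805
i=13: a=2 ⇒ p=285769, q=15498
(x₁, y₁) = (285769, 15498);  285769² − 340·15498² = 1 ✓

285769 15498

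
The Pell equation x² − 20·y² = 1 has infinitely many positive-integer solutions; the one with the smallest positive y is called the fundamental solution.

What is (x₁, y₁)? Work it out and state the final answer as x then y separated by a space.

d=20: √d = [4; 2,8] (ℓ=2, even), read p_1/q_1
a_0=4:  p_0=4·1+0=4,  q_0=4·0+1=1
a_1=2:  p_1=2·4+1=9,  q_1=2·1+0=2
fundamental: x₁=9, y₁=2  (since 81 − 20·4 = 1)

9 2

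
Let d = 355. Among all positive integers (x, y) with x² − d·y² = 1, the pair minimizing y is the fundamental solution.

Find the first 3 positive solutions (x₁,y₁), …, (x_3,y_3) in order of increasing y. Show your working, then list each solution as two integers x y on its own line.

√355 = [18; 1,5,3,3,1,6,1,3,3,5,1,36, …], period ℓ=12 (even) → k=11
a_0=18:  p_0=18·1+0=18,  q_0=18·0+1=1
a_1=1:  p_1=1·18+1=19,  q_1=1·1+0=1
a_2=5:  p_2=5·19+18=113,  q_2=5·1+1=6
a_3=3:  p_3=3·113+19=358,  q_3=3·6+1=19
a_4=3:  p_4=3·358+113=1187,  q_4=3·19+6=63
a_5=1:  p_5=1·1187+358=1545,  q_5=1·63+19=82
a_6=6:  p_6=6·1545+1187=10457,  q_6=6·82+63=555
a_7=1:  p_7=1·10457+1545=12002,  q_7=1·555+82=637
a_8=3:  p_8=3·12002+10457=46463,  q_8=3·637+555=2466
a_9=3:  p_9=3·46463+12002=151391,  q_9=3·2466+637=8035
a_10=5:  p_10=5·151391+46463=803418,  q_10=5·8035+2466=42641
a_11=1:  p_11=1·803418+151391=954809,  q_11=1·42641+8035=50676
(x₁, y₁) = (954809, 50676);  954809² − 355·50676² = 1 ✓
(x_2, y_2) = (954809·954809 + 355·50676·50676, 954809·50676 + 50676·954809) = (1823320452961, 96771801768)
(x_3, y_3) = (954809·1823320452961 + 355·50676·96771801768, 954809·96771801768 + 50676·1823320452961) = (3481845556741524089, 184797174548553948)

954809 50676
1823320452961 96771801768
3481845556741524089 184797174548553948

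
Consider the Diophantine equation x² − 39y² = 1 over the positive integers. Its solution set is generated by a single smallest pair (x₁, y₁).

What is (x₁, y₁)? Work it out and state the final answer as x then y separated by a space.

√39 = [6; 4,12, …], period ℓ=2 (even) → k=1
step 0: (6, 1)  from 6·(1,0) + (0,1)
step 1: (25, 4)  from 4·(6,1) + (1,0)
→ (25, 4).  Check: 25²=625, 39·4²=624, difference 1.

25 4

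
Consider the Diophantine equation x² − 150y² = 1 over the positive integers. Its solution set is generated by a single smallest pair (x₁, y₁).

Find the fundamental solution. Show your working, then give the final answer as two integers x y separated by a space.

49 4

[12; 4,24] for √150; ℓ=2 ⇒ convergent index 1
k=0  a_k=12  p_k/q_k = 12/1
k=1  a_k=4  p_k/q_k = 49/4
(x₁, y₁) = (49, 4);  49² − 150·4² = 1 ✓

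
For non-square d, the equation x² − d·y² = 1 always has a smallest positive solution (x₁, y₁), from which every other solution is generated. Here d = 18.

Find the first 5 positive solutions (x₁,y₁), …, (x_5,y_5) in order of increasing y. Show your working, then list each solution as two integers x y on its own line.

√18 → a₀=4, period (4,8); ℓ=2 even so k=1
step 0: (4, 1)  from 4·(1,0) + (0,1)
step 1: (17, 4)  from 4·(4,1) + (1,0)
→ (17, 4).  Check: 17²=289, 18·4²=288, difference 1.
n=2: (17,4)∘(17,4) = (17·17+18·4·4, 17·4+4·17) = (577,136)
n=3: (577,136)∘(17,4) = (17·577+18·4·136, 17·136+4·577) = (19601,4620)
n=4: (19601,4620)∘(17,4) = (17·19601+18·4·4620, 17·4620+4·19601) = (665857,156944)
n=5: (665857,156944)∘(17,4) = (17·665857+18·4·156944, 17·156944+4·665857) = (22619537,5331476)

17 4
577 136
19601 4620
665857 156944
22619537 5331476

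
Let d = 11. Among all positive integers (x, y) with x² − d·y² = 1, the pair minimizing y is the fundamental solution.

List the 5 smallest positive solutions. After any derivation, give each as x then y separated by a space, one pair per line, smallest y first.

√11 = [3; 3,6, …], period ℓ=2 (even) → k=1
i=0: a=3 ⇒ p=3, q=1
i=1: a=3 ⇒ p=10, q=3
fundamental: x₁=10, y₁=3  (since 100 − 11·9 = 1)
k=2:  x_2 = 10·10+11·3·3 = 199,  y_2 = 10·3+3·10 = 60
k=3:  x_3 = 10·199+11·3·60 = 3970,  y_3 = 10·60+3·199 = 1197
k=4:  x_4 = 10·3970+11·3·1197 = 79201,  y_4 = 10·1197+3·3970 = 23880
k=5:  x_5 = 10·79201+11·3·23880 = 1580050,  y_5 = 10·23880+3·79201 = 476403

10 3
199 60
3970 1197
79201 23880
1580050 476403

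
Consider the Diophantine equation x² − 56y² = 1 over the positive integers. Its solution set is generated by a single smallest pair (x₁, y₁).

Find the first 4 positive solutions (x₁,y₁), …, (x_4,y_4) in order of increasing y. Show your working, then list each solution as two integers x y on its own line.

15 2
449 60
13455 1798
403201 53880

d=56: √d = [7; 2,14] (ℓ=2, even), read p_1/q_1
i=0: a=7 ⇒ p=7, q=1
i=1: a=2 ⇒ p=15, q=2
(x₁, y₁) = (15, 2);  15² − 56·2² = 1 ✓
n=2: (15,2)∘(15,2) = (15·15+56·2·2, 15·2+2·15) = (449,60)
n=3: (449,60)∘(15,2) = (15·449+56·2·60, 15·60+2·449) = (13455,1798)
n=4: (13455,1798)∘(15,2) = (15·13455+56·2·1798, 15·1798+2·13455) = (403201,53880)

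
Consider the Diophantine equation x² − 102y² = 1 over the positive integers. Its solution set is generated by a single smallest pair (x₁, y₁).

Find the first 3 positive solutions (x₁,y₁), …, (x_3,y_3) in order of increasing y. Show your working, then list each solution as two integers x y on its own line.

101 10
20401 2020
4120901 408030

√102 = [10; 10,20, …], period ℓ=2 (even) → k=1
k=0  a_k=10  p_k/q_k = 10/1
k=1  a_k=10  p_k/q_k = 101/10
(x₁, y₁) = (101, 10);  101² − 102·10² = 1 ✓
k=2:  x_2 = 101·101+102·10·10 = 20401,  y_2 = 101·10+10·101 = 2020
k=3:  x_3 = 101·20401+102·10·2020 = 4120901,  y_3 = 101·2020+10·20401 = 408030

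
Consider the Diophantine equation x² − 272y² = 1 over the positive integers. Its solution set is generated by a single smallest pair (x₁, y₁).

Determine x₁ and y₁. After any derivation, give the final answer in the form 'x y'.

d=272: √d = [16; 2,32] (ℓ=2, even), read p_1/q_1
a_0=16:  p_0=16·1+0=16,  q_0=16·0+1=1
a_1=2:  p_1=2·16+1=33,  q_1=2·1+0=2
→ (33, 2).  Check: 33²=1089, 272·2²=1088, difference 1.

33 2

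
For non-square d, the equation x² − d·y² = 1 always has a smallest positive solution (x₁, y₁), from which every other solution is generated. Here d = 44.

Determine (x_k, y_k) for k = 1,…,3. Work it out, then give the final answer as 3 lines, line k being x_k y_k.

d=44: √d = [6; 1,1,1,2,1,1,1,12] (ℓ=8, even), read p_7/q_7
a_0=6:  p_0=6·1+0=6,  q_0=6·0+1=1
a_1=1:  p_1=1·6+1=7,  q_1=1·1+0=1
a_2=1:  p_2=1·7+6=13,  q_2=1·1+1=2
a_3=1:  p_3=1·13+7=20,  q_3=1·2+1=3
…
a_6=1:  p_6=1·73+53=126,  q_6=1·11+8=19
a_7=1:  p_7=1·126+73=199,  q_7=1·19+11=30
→ (199, 30).  Check: 199²=39601, 44·30²=39600, difference 1.
(199+30√44)^2 = 79201 + 11940√44
(199+30√44)^3 = 31521799 + 4752090√44

199 30
79201 11940
31521799 4752090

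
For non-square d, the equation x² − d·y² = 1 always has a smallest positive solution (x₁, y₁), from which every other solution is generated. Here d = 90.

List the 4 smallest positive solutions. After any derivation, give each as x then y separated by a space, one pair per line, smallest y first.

√90 → a₀=9, period (2,18); ℓ=2 even so k=1
a_0=9:  p_0=9·1+0=9,  q_0=9·0+1=1
a_1=2:  p_1=2·9+1=19,  q_1=2·1+0=2
(x₁, y₁) = (19, 2);  19² − 90·2² = 1 ✓
n=2: (19,2)∘(19,2) = (19·19+90·2·2, 19·2+2·19) = (721,76)
n=3: (721,76)∘(19,2) = (19·721+90·2·76, 19·76+2·721) = (27379,2886)
n=4: (27379,2886)∘(19,2) = (19·27379+90·2·2886, 19·2886+2·27379) = (1039681,109592)

19 2
721 76
27379 2886
1039681 109592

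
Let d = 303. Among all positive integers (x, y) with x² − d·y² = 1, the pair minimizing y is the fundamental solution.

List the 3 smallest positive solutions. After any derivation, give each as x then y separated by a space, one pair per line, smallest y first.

2524 145
12741151 731960
64317327724 3694933935

√303 → a₀=17, period (2,2,5,2,2,34); ℓ=6 even so k=5
k=0  a_k=17  p_k/q_k = 17/1
k=1  a_k=2  p_k/q_k = 35/2
…
k=4  a_k=2  p_k/q_k = 1027/59
k=5  a_k=2  p_k/q_k = 2524/145
fundamental: x₁=2524, y₁=145  (since 6370576 − 303·21025 = 1)
(x_2, y_2) = (2524·2524 + 303·145·145, 2524·145 + 145·2524) = (12741151, 731960)
(x_3, y_3) = (2524·12741151 + 303·145·731960, 2524·731960 + 145·12741151) = (64317327724, 3694933935)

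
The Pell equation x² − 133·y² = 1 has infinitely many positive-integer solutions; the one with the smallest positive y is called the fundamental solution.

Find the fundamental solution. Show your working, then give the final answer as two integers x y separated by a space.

2588599 224460

[11; 1,1,7,5,1,…,1,1,22] for √133; ℓ=16 ⇒ convergent index 15
i=0: a=11 ⇒ p=11, q=1
i=1: a=1 ⇒ p=12, q=1
i=2: a=1 ⇒ p=23, q=2
…
i=5: a=1 ⇒ p=1061, q=92
i=6: a=1 ⇒ p=1949, q=169
i=7: a=1 ⇒ p=3010, q=261
i=8: a=2 ⇒ p=7969, q=691
i=9: a=1 ⇒ p=10979, q=952
i=10: a=1 ⇒ p=18948, q=1643
i=11: a=1 ⇒ p=29927, q=2595
…
i=13: a=7 ⇒ p=1210008, q=104921
i=14: a=1 ⇒ p=1378591, q=119539
i=15: a=1 ⇒ p=2588599, q=224460
→ (2588599, 224460).  Check: 2588599²=6700844782801, 133·224460²=6700844782800, difference 1.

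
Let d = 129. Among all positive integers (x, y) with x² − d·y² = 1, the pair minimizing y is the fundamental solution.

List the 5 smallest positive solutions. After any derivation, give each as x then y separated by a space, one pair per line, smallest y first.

16855 1484
568182049 50025640
19153416854935 1686364322916
645661681611676801 56847341275472720
21765255267976208106775 1916323872709821068284

[11; 2,1,3,1,6,1,3,1,2,22] for √129; ℓ=10 ⇒ convergent index 9
k=0  a_k=11  p_k/q_k = 11/1
…
k=4  a_k=1  p_k/q_k = 159/14
k=5  a_k=6  p_k/q_k = 1079/95
…
k=8  a_k=1  p_k/q_k = 6031/531
k=9  a_k=2  p_k/q_k = 16855/1484
→ (16855, 1484).  Check: 16855²=284091025, 129·1484²=284091024, difference 1.
(x_2, y_2) = (16855·16855 + 129·1484·1484, 16855·1484 + 1484·16855) = (568182049, 50025640)
(x_3, y_3) = (16855·568182049 + 129·1484·50025640, 16855·50025640 + 1484·568182049) = (19153416854935, 1686364322916)
(x_4, y_4) = (16855·19153416854935 + 129·1484·1686364322916, 16855·1686364322916 + 1484·19153416854935) = (645661681611676801, 56847341275472720)
(x_5, y_5) = (16855·645661681611676801 + 129·1484·56847341275472720, 16855·56847341275472720 + 1484·645661681611676801) = (21765255267976208106775, 1916323872709821068284)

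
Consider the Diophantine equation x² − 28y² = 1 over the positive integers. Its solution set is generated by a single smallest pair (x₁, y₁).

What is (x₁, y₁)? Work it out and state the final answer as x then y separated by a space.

[5; 3,2,3,10] for √28; ℓ=4 ⇒ convergent index 3
step 0: (5, 1)  from 5·(1,0) + (0,1)
step 1: (16, 3)  from 3·(5,1) + (1,0)
step 2: (37, 7)  from 2·(16,3) + (5,1)
step 3: (127, 24)  from 3·(37,7) + (16,3)
fundamental: x₁=127, y₁=24  (since 16129 − 28·576 = 1)

127 24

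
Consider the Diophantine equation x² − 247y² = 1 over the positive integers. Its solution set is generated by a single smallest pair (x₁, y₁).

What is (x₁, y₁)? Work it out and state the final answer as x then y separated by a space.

85292 5427

d=247: √d = [15; 1,2,1,1,9,1,9,1,1,2,1,30] (ℓ=12, even), read p_11/q_11
i=0: a=15 ⇒ p=15, q=1
…
i=3: a=1 ⇒ p=63, q=4
…
i=6: a=1 ⇒ p=1163, q=74
…
i=8: a=1 ⇒ p=12683, q=807
…
i=10: a=2 ⇒ p=61089, q=3887
i=11: a=1 ⇒ p=85292, q=5427
(x₁, y₁) = (85292, 5427);  85292² − 247·5427² = 1 ✓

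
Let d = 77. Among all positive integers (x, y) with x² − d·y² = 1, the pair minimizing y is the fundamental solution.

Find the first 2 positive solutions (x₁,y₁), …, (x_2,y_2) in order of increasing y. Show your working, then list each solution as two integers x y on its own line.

[8; 1,3,2,3,1,16] for √77; ℓ=6 ⇒ convergent index 5
k=0  a_k=8  p_k/q_k = 8/1
…
k=4  a_k=3  p_k/q_k = 272/31
k=5  a_k=1  p_k/q_k = 351/40
→ (351, 40).  Check: 351²=123201, 77·40²=123200, difference 1.
n=2: (351,40)∘(351,40) = (351·351+77·40·40, 351·40+40·351) = (246401,28080)

351 40
246401 28080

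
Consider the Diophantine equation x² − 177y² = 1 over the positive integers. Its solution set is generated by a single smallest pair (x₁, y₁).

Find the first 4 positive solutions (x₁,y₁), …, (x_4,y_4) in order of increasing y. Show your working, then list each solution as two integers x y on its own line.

√177 → a₀=13, period (3,3,2,8,2,3,3,26); ℓ=8 even so k=7
a_0=13:  p_0=13·1+0=13,  q_0=13·0+1=1
…
a_2=3:  p_2=3·40+13=133,  q_2=3·3+1=10
a_3=2:  p_3=2·133+40=306,  q_3=2·10+3=23
…
a_6=3:  p_6=3·5468+2581=18985,  q_6=3·411+194=1427
a_7=3:  p_7=3·18985+5468=62423,  q_7=3·1427+411=4692
fundamental: x₁=62423, y₁=4692  (since 3896630929 − 177·22014864 = 1)
n=2: (62423,4692)∘(62423,4692) = (62423·62423+177·4692·4692, 62423·4692+4692·62423) = (7793261857,585777432)
n=3: (7793261857,585777432)∘(62423,4692) = (62423·7793261857+177·4692·585777432, 62423·585777432+4692·7793261857) = (972957569736599,73131969270780)
n=4: (972957569736599,73131969270780)∘(62423,4692) = (62423·972957569736599+177·4692·73131969270780, 62423·73131969270780+4692·972957569736599) = (121469860743542176897,9130233834994022448)

62423 4692
7793261857 585777432
972957569736599 73131969270780
121469860743542176897 9130233834994022448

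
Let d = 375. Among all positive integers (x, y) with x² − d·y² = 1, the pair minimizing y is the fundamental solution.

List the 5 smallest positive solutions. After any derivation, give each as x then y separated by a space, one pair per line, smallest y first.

√375 = [19; 2,1,2,1,5,1,2,1,2,38, …], period ℓ=10 (even) → k=9
k=0  a_k=19  p_k/q_k = 19/1
…
k=2  a_k=1  p_k/q_k = 58/3
…
k=5  a_k=5  p_k/q_k = 1220/63
…
k=8  a_k=1  p_k/q_k = 5519/285
k=9  a_k=2  p_k/q_k = 15124/781
fundamental: x₁=15124, y₁=781  (since 228735376 − 375·609961 = 1)
(x_2, y_2) = (15124·15124 + 375·781·781, 15124·781 + 781·15124) = (457470751, 23623688)
(x_3, y_3) = (15124·457470751 + 375·781·23623688, 15124·23623688 + 781·457470751) = (13837575261124, 714569313843)
(x_4, y_4) = (15124·13837575261124 + 375·781·714569313843, 15124·714569313843 + 781·13837575261124) = (418558976041008001, 21614292581499376)
(x_5, y_5) = (15124·418558976041008001 + 375·781·21614292581499376, 15124·21614292581499376 + 781·418558976041008001) = (12660571893450834753124, 653789121290623811405)

15124 781
457470751 23623688
13837575261124 714569313843
418558976041008001 21614292581499376
12660571893450834753124 653789121290623811405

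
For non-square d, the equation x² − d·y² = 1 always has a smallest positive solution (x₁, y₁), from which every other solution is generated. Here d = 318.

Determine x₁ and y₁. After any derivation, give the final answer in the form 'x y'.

√318 = [17; 1,4,1,34, …], period ℓ=4 (even) → k=3
a_0=17:  p_0=17·1+0=17,  q_0=17·0+1=1
a_1=1:  p_1=1·17+1=18,  q_1=1·1+0=1
a_2=4:  p_2=4·18+17=89,  q_2=4·1+1=5
a_3=1:  p_3=1·89+18=107,  q_3=1·5+1=6
fundamental: x₁=107, y₁=6  (since 11449 − 318·36 = 1)

107 6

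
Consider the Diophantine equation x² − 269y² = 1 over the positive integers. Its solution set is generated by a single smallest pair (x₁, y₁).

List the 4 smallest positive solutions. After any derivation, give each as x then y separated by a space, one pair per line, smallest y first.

13449 820
361751201 22056360
9730383791049 593271970460
261727862849884801 15957829439376720

√269 → a₀=16, period (2,2,32); ℓ=3 odd so k=5
k=0  a_k=16  p_k/q_k = 16/1
k=1  a_k=2  p_k/q_k = 33/2
…
k=3  a_k=32  p_k/q_k = 2657/162
k=4  a_k=2  p_k/q_k = 5396/329
k=5  a_k=2  p_k/q_k = 13449/820
(x₁, y₁) = (13449, 820);  13449² − 269·820² = 1 ✓
(13449+820√269)^2 = 361751201 + 22056360√269
(13449+820√269)^3 = 9730383791049 + 593271970460√269
(13449+820√269)^4 = 261727862849884801 + 15957829439376720√269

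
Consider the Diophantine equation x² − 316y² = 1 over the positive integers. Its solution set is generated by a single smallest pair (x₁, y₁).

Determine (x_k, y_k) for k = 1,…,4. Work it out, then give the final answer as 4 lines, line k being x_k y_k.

12799 720
327628801 18430560
8386642035199 471785474160
214681262489395201 12076764549117120

√316 → a₀=17, period (1,3,2,8,2,3,1,34); ℓ=8 even so k=7
k=0  a_k=17  p_k/q_k = 17/1
k=1  a_k=1  p_k/q_k = 18/1
k=2  a_k=3  p_k/q_k = 71/4
k=3  a_k=2  p_k/q_k = 160/9
k=4  a_k=8  p_k/q_k = 1351/76
…
k=6  a_k=3  p_k/q_k = 9937/559
k=7  a_k=1  p_k/q_k = 12799/720
→ (12799, 720).  Check: 12799²=163814401, 316·720²=163814400, difference 1.
n=2: (12799,720)∘(12799,720) = (12799·12799+316·720·720, 12799·720+720·12799) = (327628801,18430560)
n=3: (327628801,18430560)∘(12799,720) = (12799·327628801+316·720·18430560, 12799·18430560+720·327628801) = (8386642035199,471785474160)
n=4: (8386642035199,471785474160)∘(12799,720) = (12799·8386642035199+316·720·471785474160, 12799·471785474160+720·8386642035199) = (214681262489395201,12076764549117120)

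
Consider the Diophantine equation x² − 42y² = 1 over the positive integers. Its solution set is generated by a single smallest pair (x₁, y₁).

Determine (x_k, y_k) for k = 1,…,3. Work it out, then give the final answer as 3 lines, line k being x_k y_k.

d=42: √d = [6; 2,12] (ℓ=2, even), read p_1/q_1
a_0=6:  p_0=6·1+0=6,  q_0=6·0+1=1
a_1=2:  p_1=2·6+1=13,  q_1=2·1+0=2
(x₁, y₁) = (13, 2);  13² − 42·2² = 1 ✓
(13+2√42)^2 = 337 + 52√42
(13+2√42)^3 = 8749 + 1350√42

13 2
337 52
8749 1350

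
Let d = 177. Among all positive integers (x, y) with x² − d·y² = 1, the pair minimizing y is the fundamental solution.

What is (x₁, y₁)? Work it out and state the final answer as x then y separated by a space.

√177 = [13; 3,3,2,8,2,3,3,26, …], period ℓ=8 (even) → k=7
k=0  a_k=13  p_k/q_k = 13/1
…
k=6  a_k=3  p_k/q_k = 18985/1427
k=7  a_k=3  p_k/q_k = 62423/4692
fundamental: x₁=62423, y₁=4692  (since 3896630929 − 177·22014864 = 1)

62423 4692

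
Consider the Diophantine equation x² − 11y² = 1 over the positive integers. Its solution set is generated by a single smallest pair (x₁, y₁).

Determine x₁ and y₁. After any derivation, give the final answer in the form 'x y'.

10 3

√11 → a₀=3, period (3,6); ℓ=2 even so k=1
k=0  a_k=3  p_k/q_k = 3/1
k=1  a_k=3  p_k/q_k = 10/3
(x₁, y₁) = (10, 3);  10² − 11·3² = 1 ✓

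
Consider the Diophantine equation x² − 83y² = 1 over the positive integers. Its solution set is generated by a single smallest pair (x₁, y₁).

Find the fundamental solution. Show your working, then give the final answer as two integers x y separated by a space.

82 9

√83 = [9; 9,18, …], period ℓ=2 (even) → k=1
k=0  a_k=9  p_k/q_k = 9/1
k=1  a_k=9  p_k/q_k = 82/9
fundamental: x₁=82, y₁=9  (since 6724 − 83·81 = 1)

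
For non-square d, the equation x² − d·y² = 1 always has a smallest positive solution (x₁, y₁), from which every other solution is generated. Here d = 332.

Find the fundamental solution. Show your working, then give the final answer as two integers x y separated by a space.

√332 → a₀=18, period (4,1,1,8,1,1,4,36); ℓ=8 even so k=7
a_0=18:  p_0=18·1+0=18,  q_0=18·0+1=1
a_1=4:  p_1=4·18+1=73,  q_1=4·1+0=4
a_2=1:  p_2=1·73+18=91,  q_2=1·4+1=5
a_3=1:  p_3=1·91+73=164,  q_3=1·5+4=9
a_4=8:  p_4=8·164+91=1403,  q_4=8·9+5=77
a_5=1:  p_5=1·1403+164=1567,  q_5=1·77+9=86
a_6=1:  p_6=1·1567+1403=2970,  q_6=1·86+77=163
a_7=4:  p_7=4·2970+1567=13447,  q_7=4·163+86=738
fundamental: x₁=13447, y₁=738  (since 180821809 − 332·544644 = 1)

13447 738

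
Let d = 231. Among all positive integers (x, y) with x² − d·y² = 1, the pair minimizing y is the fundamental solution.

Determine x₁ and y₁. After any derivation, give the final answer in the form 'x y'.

76 5

√231 → a₀=15, period (5,30); ℓ=2 even so k=1
a_0=15:  p_0=15·1+0=15,  q_0=15·0+1=1
a_1=5:  p_1=5·15+1=76,  q_1=5·1+0=5
fundamental: x₁=76, y₁=5  (since 5776 − 231·25 = 1)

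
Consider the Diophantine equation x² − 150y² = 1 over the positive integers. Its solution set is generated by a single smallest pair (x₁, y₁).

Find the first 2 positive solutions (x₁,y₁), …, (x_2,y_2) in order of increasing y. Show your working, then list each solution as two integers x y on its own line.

√150 = [12; 4,24, …], period ℓ=2 (even) → k=1
step 0: (12, 1)  from 12·(1,0) + (0,1)
step 1: (49, 4)  from 4·(12,1) + (1,0)
fundamental: x₁=49, y₁=4  (since 2401 − 150·16 = 1)
(x_2, y_2) = (49·49 + 150·4·4, 49·4 + 4·49) = (4801, 392)

49 4
4801 392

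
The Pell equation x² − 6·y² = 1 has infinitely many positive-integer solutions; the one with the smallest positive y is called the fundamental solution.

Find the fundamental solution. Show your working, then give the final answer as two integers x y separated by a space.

5 2

[2; 2,4] for √6; ℓ=2 ⇒ convergent index 1
k=0  a_k=2  p_k/q_k = 2/1
k=1  a_k=2  p_k/q_k = 5/2
fundamental: x₁=5, y₁=2  (since 25 − 6·4 = 1)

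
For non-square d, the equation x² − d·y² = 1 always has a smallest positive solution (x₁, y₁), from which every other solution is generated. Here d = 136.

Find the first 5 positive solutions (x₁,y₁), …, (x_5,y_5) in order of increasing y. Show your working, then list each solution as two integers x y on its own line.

35 3
2449 210
171395 14697
11995201 1028580
839492675 71985903

d=136: √d = [11; 1,1,1,22] (ℓ=4, even), read p_3/q_3
a_0=11:  p_0=11·1+0=11,  q_0=11·0+1=1
a_1=1:  p_1=1·11+1=12,  q_1=1·1+0=1
a_2=1:  p_2=1·12+11=23,  q_2=1·1+1=2
a_3=1:  p_3=1·23+12=35,  q_3=1·2+1=3
(x₁, y₁) = (35, 3);  35² − 136·3² = 1 ✓
k=2:  x_2 = 35·35+136·3·3 = 2449,  y_2 = 35·3+3·35 = 210
k=3:  x_3 = 35·2449+136·3·210 = 171395,  y_3 = 35·210+3·2449 = 14697
k=4:  x_4 = 35·171395+136·3·14697 = 11995201,  y_4 = 35·14697+3·171395 = 1028580
k=5:  x_5 = 35·11995201+136·3·1028580 = 839492675,  y_5 = 35·1028580+3·11995201 = 71985903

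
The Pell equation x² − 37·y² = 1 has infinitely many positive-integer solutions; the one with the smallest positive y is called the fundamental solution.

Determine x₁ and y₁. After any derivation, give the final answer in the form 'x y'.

73 12

√37 = [6; 12, …], period ℓ=1 (odd) → k=1
k=0  a_k=6  p_k/q_k = 6/1
k=1  a_k=12  p_k/q_k = 73/12
→ (73, 12).  Check: 73²=5329, 37·12²=5328, difference 1.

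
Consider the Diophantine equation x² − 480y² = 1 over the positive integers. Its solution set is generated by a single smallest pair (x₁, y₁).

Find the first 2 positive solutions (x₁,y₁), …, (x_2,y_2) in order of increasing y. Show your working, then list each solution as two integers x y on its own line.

√480 = [21; 1,9,1,42, …], period ℓ=4 (even) → k=3
i=0: a=21 ⇒ p=21, q=1
…
i=2: a=9 ⇒ p=219, q=10
i=3: a=1 ⇒ p=241, q=11
→ (241, 11).  Check: 241²=58081, 480·11²=58080, difference 1.
n=2: (241,11)∘(241,11) = (241·241+480·11·11, 241·11+11·241) = (116161,5302)

241 11
116161 5302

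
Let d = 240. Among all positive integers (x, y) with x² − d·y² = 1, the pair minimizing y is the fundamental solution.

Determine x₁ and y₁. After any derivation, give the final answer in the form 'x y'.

31 2

d=240: √d = [15; 2,30] (ℓ=2, even), read p_1/q_1
step 0: (15, 1)  from 15·(1,0) + (0,1)
step 1: (31, 2)  from 2·(15,1) + (1,0)
(x₁, y₁) = (31, 2);  31² − 240·2² = 1 ✓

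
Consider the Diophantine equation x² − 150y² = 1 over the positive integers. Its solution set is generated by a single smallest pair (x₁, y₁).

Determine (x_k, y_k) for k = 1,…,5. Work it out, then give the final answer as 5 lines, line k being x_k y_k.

d=150: √d = [12; 4,24] (ℓ=2, even), read p_1/q_1
i=0: a=12 ⇒ p=12, q=1
i=1: a=4 ⇒ p=49, q=4
(x₁, y₁) = (49, 4);  49² − 150·4² = 1 ✓
n=2: (49,4)∘(49,4) = (49·49+150·4·4, 49·4+4·49) = (4801,392)
n=3: (4801,392)∘(49,4) = (49·4801+150·4·392, 49·392+4·4801) = (470449,38412)
n=4: (470449,38412)∘(49,4) = (49·470449+150·4·38412, 49·38412+4·470449) = (46099201,3763984)
n=5: (46099201,3763984)∘(49,4) = (49·46099201+150·4·3763984, 49·3763984+4·46099201) = (4517251249,368832020)

49 4
4801 392
470449 38412
46099201 3763984
4517251249 368832020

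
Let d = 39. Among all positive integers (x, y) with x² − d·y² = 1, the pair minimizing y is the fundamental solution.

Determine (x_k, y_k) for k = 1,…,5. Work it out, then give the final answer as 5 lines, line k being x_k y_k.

25 4
1249 200
62425 9996
3120001 499600
155937625 24970004

√39 = [6; 4,12, …], period ℓ=2 (even) → k=1
i=0: a=6 ⇒ p=6, q=1
i=1: a=4 ⇒ p=25, q=4
→ (25, 4).  Check: 25²=625, 39·4²=624, difference 1.
k=2:  x_2 = 25·25+39·4·4 = 1249,  y_2 = 25·4+4·25 = 200
k=3:  x_3 = 25·1249+39·4·200 = 62425,  y_3 = 25·200+4·1249 = 9996
k=4:  x_4 = 25·62425+39·4·9996 = 3120001,  y_4 = 25·9996+4·62425 = 499600
k=5:  x_5 = 25·3120001+39·4·499600 = 155937625,  y_5 = 25·499600+4·3120001 = 24970004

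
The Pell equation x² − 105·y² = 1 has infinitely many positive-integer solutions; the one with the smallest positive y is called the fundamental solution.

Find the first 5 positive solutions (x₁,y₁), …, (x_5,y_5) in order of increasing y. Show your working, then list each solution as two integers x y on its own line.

41 4
3361 328
275561 26892
22592641 2204816
1852321001 180768020

√105 = [10; 4,20, …], period ℓ=2 (even) → k=1
k=0  a_k=10  p_k/q_k = 10/1
k=1  a_k=4  p_k/q_k = 41/4
fundamental: x₁=41, y₁=4  (since 1681 − 105·16 = 1)
(x_2, y_2) = (41·41 + 105·4·4, 41·4 + 4·41) = (3361, 328)
(x_3, y_3) = (41·3361 + 105·4·328, 41·328 + 4·3361) = (275561, 26892)
(x_4, y_4) = (41·275561 + 105·4·26892, 41·26892 + 4·275561) = (22592641, 2204816)
(x_5, y_5) = (41·22592641 + 105·4·2204816, 41·2204816 + 4·22592641) = (1852321001, 180768020)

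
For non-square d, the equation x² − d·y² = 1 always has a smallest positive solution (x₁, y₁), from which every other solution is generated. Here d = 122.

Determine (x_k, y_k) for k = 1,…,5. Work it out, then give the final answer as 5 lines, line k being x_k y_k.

243 22
118097 10692
57394899 5196290
27893802817 2525386248
13556330774163 1227332520238

[11; 22] for √122; ℓ=1 ⇒ convergent index 1
a_0=11:  p_0=11·1+0=11,  q_0=11·0+1=1
a_1=22:  p_1=22·11+1=243,  q_1=22·1+0=22
→ (243, 22).  Check: 243²=59049, 122·22²=59048, difference 1.
k=2:  x_2 = 243·243+122·22·22 = 118097,  y_2 = 243·22+22·243 = 10692
k=3:  x_3 = 243·118097+122·22·10692 = 57394899,  y_3 = 243·10692+22·118097 = 5196290
k=4:  x_4 = 243·57394899+122·22·5196290 = 27893802817,  y_4 = 243·5196290+22·57394899 = 2525386248
k=5:  x_5 = 243·27893802817+122·22·2525386248 = 13556330774163,  y_5 = 243·2525386248+22·27893802817 = 1227332520238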